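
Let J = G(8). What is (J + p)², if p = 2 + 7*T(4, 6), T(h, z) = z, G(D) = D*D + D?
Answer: 13456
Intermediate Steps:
G(D) = D + D² (G(D) = D² + D = D + D²)
J = 72 (J = 8*(1 + 8) = 8*9 = 72)
p = 44 (p = 2 + 7*6 = 2 + 42 = 44)
(J + p)² = (72 + 44)² = 116² = 13456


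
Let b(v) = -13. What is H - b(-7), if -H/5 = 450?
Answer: -2237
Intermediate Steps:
H = -2250 (H = -5*450 = -2250)
H - b(-7) = -2250 - 1*(-13) = -2250 + 13 = -2237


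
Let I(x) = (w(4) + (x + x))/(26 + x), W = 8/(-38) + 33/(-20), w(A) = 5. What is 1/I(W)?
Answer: 9173/486 ≈ 18.874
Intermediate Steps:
W = -707/380 (W = 8*(-1/38) + 33*(-1/20) = -4/19 - 33/20 = -707/380 ≈ -1.8605)
I(x) = (5 + 2*x)/(26 + x) (I(x) = (5 + (x + x))/(26 + x) = (5 + 2*x)/(26 + x))
1/I(W) = 1/((5 + 2*(-707/380))/(26 - 707/380)) = 1/((5 - 707/190)/(9173/380)) = 1/((380/9173)*(243/190)) = 1/(486/9173) = 9173/486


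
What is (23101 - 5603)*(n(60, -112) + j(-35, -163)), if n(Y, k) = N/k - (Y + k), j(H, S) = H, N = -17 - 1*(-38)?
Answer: 2353481/8 ≈ 2.9419e+5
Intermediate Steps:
N = 21 (N = -17 + 38 = 21)
n(Y, k) = -Y - k + 21/k (n(Y, k) = 21/k - (Y + k) = 21/k + (-Y - k) = -Y - k + 21/k)
(23101 - 5603)*(n(60, -112) + j(-35, -163)) = (23101 - 5603)*((-1*60 - 1*(-112) + 21/(-112)) - 35) = 17498*((-60 + 112 + 21*(-1/112)) - 35) = 17498*((-60 + 112 - 3/16) - 35) = 17498*(829/16 - 35) = 17498*(269/16) = 2353481/8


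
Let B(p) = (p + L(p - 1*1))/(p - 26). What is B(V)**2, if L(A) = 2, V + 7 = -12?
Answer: 289/2025 ≈ 0.14272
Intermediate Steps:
V = -19 (V = -7 - 12 = -19)
B(p) = (2 + p)/(-26 + p) (B(p) = (p + 2)/(p - 26) = (2 + p)/(-26 + p))
B(V)**2 = ((2 - 19)/(-26 - 19))**2 = (-17/(-45))**2 = (-1/45*(-17))**2 = (17/45)**2 = 289/2025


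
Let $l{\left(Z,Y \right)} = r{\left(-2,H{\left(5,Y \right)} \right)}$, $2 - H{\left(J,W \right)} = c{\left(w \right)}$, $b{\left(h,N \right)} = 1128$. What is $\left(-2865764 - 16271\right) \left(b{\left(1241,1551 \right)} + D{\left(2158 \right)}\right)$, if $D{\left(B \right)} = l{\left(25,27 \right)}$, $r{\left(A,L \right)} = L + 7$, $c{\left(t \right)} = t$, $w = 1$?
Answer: $-3273991760$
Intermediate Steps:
$H{\left(J,W \right)} = 1$ ($H{\left(J,W \right)} = 2 - 1 = 1$)
$r{\left(A,L \right)} = 7 + L$
$l{\left(Z,Y \right)} = 8$ ($l{\left(Z,Y \right)} = 7 + 1 = 8$)
$D{\left(B \right)} = 8$
$\left(-2865764 - 16271\right) \left(b{\left(1241,1551 \right)} + D{\left(2158 \right)}\right) = \left(-2865764 - 16271\right) \left(1128 + 8\right) = \left(-2882035\right) 1136 = -3273991760$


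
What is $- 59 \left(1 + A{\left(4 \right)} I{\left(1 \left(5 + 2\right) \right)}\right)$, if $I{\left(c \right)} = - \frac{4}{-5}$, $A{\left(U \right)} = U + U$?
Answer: $- \frac{2183}{5} \approx -436.6$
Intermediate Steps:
$A{\left(U \right)} = 2 U$
$I{\left(c \right)} = \frac{4}{5}$ ($I{\left(c \right)} = \left(-4\right) \left(- \frac{1}{5}\right) = \frac{4}{5}$)
$- 59 \left(1 + A{\left(4 \right)} I{\left(1 \left(5 + 2\right) \right)}\right) = - 59 \left(1 + 2 \cdot 4 \cdot \frac{4}{5}\right) = - 59 \left(1 + 8 \cdot \frac{4}{5}\right) = - 59 \left(1 + \frac{32}{5}\right) = \left(-59\right) \frac{37}{5} = - \frac{2183}{5}$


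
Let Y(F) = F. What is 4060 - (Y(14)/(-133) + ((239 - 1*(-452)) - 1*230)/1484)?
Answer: 114469969/28196 ≈ 4059.8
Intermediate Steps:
4060 - (Y(14)/(-133) + ((239 - 1*(-452)) - 1*230)/1484) = 4060 - (14/(-133) + ((239 - 1*(-452)) - 1*230)/1484) = 4060 - (14*(-1/133) + ((239 + 452) - 230)*(1/1484)) = 4060 - (-2/19 + (691 - 230)*(1/1484)) = 4060 - (-2/19 + 461*(1/1484)) = 4060 - (-2/19 + 461/1484) = 4060 - 1*5791/28196 = 4060 - 5791/28196 = 114469969/28196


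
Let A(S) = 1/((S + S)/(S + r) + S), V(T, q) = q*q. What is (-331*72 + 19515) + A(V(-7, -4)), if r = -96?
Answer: -336721/78 ≈ -4316.9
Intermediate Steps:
V(T, q) = q²
A(S) = 1/(S + 2*S/(-96 + S)) (A(S) = 1/((S + S)/(S - 96) + S) = 1/((2*S)/(-96 + S) + S) = 1/(2*S/(-96 + S) + S) = 1/(S + 2*S/(-96 + S)))
(-331*72 + 19515) + A(V(-7, -4)) = (-331*72 + 19515) + (-96 + (-4)²)/(((-4)²)*(-94 + (-4)²)) = (-23832 + 19515) + (-96 + 16)/(16*(-94 + 16)) = -4317 + (1/16)*(-80)/(-78) = -4317 + (1/16)*(-1/78)*(-80) = -4317 + 5/78 = -336721/78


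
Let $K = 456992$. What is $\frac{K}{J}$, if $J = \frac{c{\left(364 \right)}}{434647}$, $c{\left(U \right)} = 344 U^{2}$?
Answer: $\frac{6207193807}{1424332} \approx 4358.0$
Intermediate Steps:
$J = \frac{45578624}{434647}$ ($J = \frac{344 \cdot 364^{2}}{434647} = 344 \cdot 132496 \cdot \frac{1}{434647} = 45578624 \cdot \frac{1}{434647} = \frac{45578624}{434647} \approx 104.86$)
$\frac{K}{J} = \frac{456992}{\frac{45578624}{434647}} = 456992 \cdot \frac{434647}{45578624} = \frac{6207193807}{1424332}$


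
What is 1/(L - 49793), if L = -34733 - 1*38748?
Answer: -1/123274 ≈ -8.1120e-6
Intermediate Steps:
L = -73481 (L = -34733 - 38748 = -73481)
1/(L - 49793) = 1/(-73481 - 49793) = 1/(-123274) = -1/123274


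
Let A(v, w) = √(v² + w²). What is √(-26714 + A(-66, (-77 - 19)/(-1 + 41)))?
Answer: √(-667850 + 30*√3029)/5 ≈ 163.24*I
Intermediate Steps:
√(-26714 + A(-66, (-77 - 19)/(-1 + 41))) = √(-26714 + √((-66)² + ((-77 - 19)/(-1 + 41))²)) = √(-26714 + √(4356 + (-96/40)²)) = √(-26714 + √(4356 + (-96*1/40)²)) = √(-26714 + √(4356 + (-12/5)²)) = √(-26714 + √(4356 + 144/25)) = √(-26714 + √(109044/25)) = √(-26714 + 6*√3029/5)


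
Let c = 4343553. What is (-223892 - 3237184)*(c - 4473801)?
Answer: 450798226848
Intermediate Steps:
(-223892 - 3237184)*(c - 4473801) = (-223892 - 3237184)*(4343553 - 4473801) = -3461076*(-130248) = 450798226848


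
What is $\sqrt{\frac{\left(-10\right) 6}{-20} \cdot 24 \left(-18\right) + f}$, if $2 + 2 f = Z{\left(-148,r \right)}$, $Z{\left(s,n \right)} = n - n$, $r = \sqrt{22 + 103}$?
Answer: $i \sqrt{1297} \approx 36.014 i$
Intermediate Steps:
$r = 5 \sqrt{5}$ ($r = \sqrt{125} = 5 \sqrt{5} \approx 11.18$)
$Z{\left(s,n \right)} = 0$
$f = -1$ ($f = -1 + \frac{1}{2} \cdot 0 = -1 + 0 = -1$)
$\sqrt{\frac{\left(-10\right) 6}{-20} \cdot 24 \left(-18\right) + f} = \sqrt{\frac{\left(-10\right) 6}{-20} \cdot 24 \left(-18\right) - 1} = \sqrt{\left(-60\right) \left(- \frac{1}{20}\right) 24 \left(-18\right) - 1} = \sqrt{3 \cdot 24 \left(-18\right) - 1} = \sqrt{72 \left(-18\right) - 1} = \sqrt{-1296 - 1} = \sqrt{-1297} = i \sqrt{1297}$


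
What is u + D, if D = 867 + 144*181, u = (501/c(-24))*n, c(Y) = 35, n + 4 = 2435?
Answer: 2160516/35 ≈ 61729.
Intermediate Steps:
n = 2431 (n = -4 + 2435 = 2431)
u = 1217931/35 (u = (501/35)*2431 = 1217931/35 ≈ 34798.)
D = 26931 (D = 867 + 26064 = 26931)
u + D = 1217931/35 + 26931 = 2160516/35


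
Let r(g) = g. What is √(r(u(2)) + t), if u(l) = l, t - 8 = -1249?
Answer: I*√1239 ≈ 35.199*I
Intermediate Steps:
t = -1241 (t = 8 - 1249 = -1241)
√(r(u(2)) + t) = √(2 - 1241) = √(-1239) = I*√1239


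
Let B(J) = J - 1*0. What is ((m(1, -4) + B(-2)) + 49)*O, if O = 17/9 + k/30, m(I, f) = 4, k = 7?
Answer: 3247/30 ≈ 108.23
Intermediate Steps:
B(J) = J (B(J) = J + 0 = J)
O = 191/90 (O = 17/9 + 7/30 = 191/90 ≈ 2.1222)
((m(1, -4) + B(-2)) + 49)*O = ((4 - 2) + 49)*(191/90) = (2 + 49)*(191/90) = 51*(191/90) = 3247/30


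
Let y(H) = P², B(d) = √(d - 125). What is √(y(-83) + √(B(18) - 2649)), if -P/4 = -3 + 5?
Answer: √(64 + √(-2649 + I*√107)) ≈ 8.553 + 3.0088*I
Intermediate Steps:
B(d) = √(-125 + d)
P = -8 (P = -4*(-3 + 5) = -4*2 = -8)
y(H) = 64 (y(H) = (-8)² = 64)
√(y(-83) + √(B(18) - 2649)) = √(64 + √(√(-125 + 18) - 2649)) = √(64 + √(√(-107) - 2649)) = √(64 + √(I*√107 - 2649)) = √(64 + √(-2649 + I*√107))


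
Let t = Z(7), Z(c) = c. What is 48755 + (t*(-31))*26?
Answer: 43113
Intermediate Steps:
t = 7
48755 + (t*(-31))*26 = 48755 + (7*(-31))*26 = 48755 - 217*26 = 48755 - 5642 = 43113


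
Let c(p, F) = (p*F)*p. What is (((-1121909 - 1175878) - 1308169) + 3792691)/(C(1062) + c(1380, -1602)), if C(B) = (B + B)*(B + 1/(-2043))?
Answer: -8477769/138406127332 ≈ -6.1253e-5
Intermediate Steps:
c(p, F) = F*p² (c(p, F) = (F*p)*p = F*p²)
C(B) = 2*B*(-1/2043 + B) (C(B) = (2*B)*(B - 1/2043) = (2*B)*(-1/2043 + B) = 2*B*(-1/2043 + B))
(((-1121909 - 1175878) - 1308169) + 3792691)/(C(1062) + c(1380, -1602)) = (((-1121909 - 1175878) - 1308169) + 3792691)/((2/2043)*1062*(-1 + 2043*1062) - 1602*1380²) = ((-2297787 - 1308169) + 3792691)/((2/2043)*1062*(-1 + 2169666) - 1602*1904400) = (-3605956 + 3792691)/((2/2043)*1062*2169665 - 3050848800) = 186735/(512040940/227 - 3050848800) = 186735/(-692030636660/227) = 186735*(-227/692030636660) = -8477769/138406127332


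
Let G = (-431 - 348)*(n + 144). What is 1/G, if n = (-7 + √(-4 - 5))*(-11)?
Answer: -221/38895470 - 33*I/38895470 ≈ -5.6819e-6 - 8.4843e-7*I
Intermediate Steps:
n = 77 - 33*I (n = (-7 + √(-9))*(-11) = (-7 + 3*I)*(-11) = 77 - 33*I ≈ 77.0 - 33.0*I)
G = -172159 + 25707*I (G = (-431 - 348)*((77 - 33*I) + 144) = -779*(221 - 33*I) = -172159 + 25707*I ≈ -1.7216e+5 + 25707.0*I)
1/G = 1/(-172159 + 25707*I) = (-172159 - 25707*I)/30299571130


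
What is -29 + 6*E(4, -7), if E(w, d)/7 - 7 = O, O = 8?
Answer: 601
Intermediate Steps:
E(w, d) = 105 (E(w, d) = 49 + 7*8 = 49 + 56 = 105)
-29 + 6*E(4, -7) = -29 + 6*105 = -29 + 630 = 601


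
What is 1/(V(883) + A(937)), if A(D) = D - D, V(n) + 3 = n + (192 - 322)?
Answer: 1/750 ≈ 0.0013333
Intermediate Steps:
V(n) = -133 + n (V(n) = -3 + (n + (192 - 322)) = -3 + (n - 130) = -3 + (-130 + n) = -133 + n)
A(D) = 0
1/(V(883) + A(937)) = 1/((-133 + 883) + 0) = 1/(750 + 0) = 1/750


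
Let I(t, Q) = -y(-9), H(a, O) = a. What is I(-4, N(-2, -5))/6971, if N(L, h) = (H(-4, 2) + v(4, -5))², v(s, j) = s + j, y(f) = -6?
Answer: 6/6971 ≈ 0.00086071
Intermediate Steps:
v(s, j) = j + s
N(L, h) = 25 (N(L, h) = (-4 + (-5 + 4))² = (-4 - 1)² = (-5)² = 25)
I(t, Q) = 6 (I(t, Q) = -1*(-6) = 6)
I(-4, N(-2, -5))/6971 = 6/6971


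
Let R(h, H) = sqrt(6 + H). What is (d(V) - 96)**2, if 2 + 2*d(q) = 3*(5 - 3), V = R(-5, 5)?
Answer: 8836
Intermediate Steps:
V = sqrt(11) (V = sqrt(6 + 5) = sqrt(11) ≈ 3.3166)
d(q) = 2 (d(q) = -1 + (3*(5 - 3))/2 = -1 + (3*2)/2 = -1 + (1/2)*6 = -1 + 3 = 2)
(d(V) - 96)**2 = (2 - 96)**2 = (-94)**2 = 8836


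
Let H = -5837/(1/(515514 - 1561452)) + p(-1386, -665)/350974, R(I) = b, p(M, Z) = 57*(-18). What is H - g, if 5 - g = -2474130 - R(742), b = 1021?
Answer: 1070938364080137/175487 ≈ 6.1027e+9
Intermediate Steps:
p(M, Z) = -1026
R(I) = 1021
g = 2475156 (g = 5 - (-2474130 - 1*1021) = 5 - (-2474130 - 1021) = 5 - 1*(-2475151) = 5 + 2475151 = 2475156)
H = 1071372721781109/175487 (H = -5837/(1/(515514 - 1561452)) - 1026/350974 = -5837/(1/(-1045938)) - 1026*1/350974 = -5837/(-1/1045938) - 513/175487 = -5837*(-1045938) - 513/175487 = 6105140106 - 513/175487 = 1071372721781109/175487 ≈ 6.1051e+9)
H - g = 1071372721781109/175487 - 1*2475156 = 1071372721781109/175487 - 2475156 = 1070938364080137/175487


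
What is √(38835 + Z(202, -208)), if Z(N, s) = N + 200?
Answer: √39237 ≈ 198.08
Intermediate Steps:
Z(N, s) = 200 + N
√(38835 + Z(202, -208)) = √(38835 + (200 + 202)) = √(38835 + 402) = √39237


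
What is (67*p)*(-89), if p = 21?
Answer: -125223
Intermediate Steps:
(67*p)*(-89) = (67*21)*(-89) = 1407*(-89) = -125223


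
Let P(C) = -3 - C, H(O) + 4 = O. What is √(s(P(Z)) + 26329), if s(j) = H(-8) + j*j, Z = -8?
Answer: √26342 ≈ 162.30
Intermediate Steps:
H(O) = -4 + O
s(j) = -12 + j² (s(j) = (-4 - 8) + j*j = -12 + j²)
√(s(P(Z)) + 26329) = √((-12 + (-3 - 1*(-8))²) + 26329) = √((-12 + (-3 + 8)²) + 26329) = √((-12 + 5²) + 26329) = √((-12 + 25) + 26329) = √(13 + 26329) = √26342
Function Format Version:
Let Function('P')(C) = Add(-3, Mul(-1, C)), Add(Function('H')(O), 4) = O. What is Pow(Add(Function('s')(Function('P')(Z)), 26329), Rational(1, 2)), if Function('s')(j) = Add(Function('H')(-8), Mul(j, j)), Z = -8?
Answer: Pow(26342, Rational(1, 2)) ≈ 162.30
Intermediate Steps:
Function('H')(O) = Add(-4, O)
Function('s')(j) = Add(-12, Pow(j, 2)) (Function('s')(j) = Add(Add(-4, -8), Mul(j, j)) = Add(-12, Pow(j, 2)))
Pow(Add(Function('s')(Function('P')(Z)), 26329), Rational(1, 2)) = Pow(Add(Add(-12, Pow(Add(-3, Mul(-1, -8)), 2)), 26329), Rational(1, 2)) = Pow(Add(Add(-12, Pow(Add(-3, 8), 2)), 26329), Rational(1, 2)) = Pow(Add(Add(-12, Pow(5, 2)), 26329), Rational(1, 2)) = Pow(Add(Add(-12, 25), 26329), Rational(1, 2)) = Pow(Add(13, 26329), Rational(1, 2)) = Pow(26342, Rational(1, 2))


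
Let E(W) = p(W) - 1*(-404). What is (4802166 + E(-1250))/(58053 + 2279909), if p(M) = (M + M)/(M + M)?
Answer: 4802571/2337962 ≈ 2.0542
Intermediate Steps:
p(M) = 1 (p(M) = (2*M)/((2*M)) = (2*M)*(1/(2*M)) = 1)
E(W) = 405 (E(W) = 1 - 1*(-404) = 1 + 404 = 405)
(4802166 + E(-1250))/(58053 + 2279909) = (4802166 + 405)/(58053 + 2279909) = 4802571/2337962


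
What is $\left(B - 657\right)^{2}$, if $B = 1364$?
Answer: $499849$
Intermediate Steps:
$\left(B - 657\right)^{2} = \left(1364 - 657\right)^{2} = 707^{2} = 499849$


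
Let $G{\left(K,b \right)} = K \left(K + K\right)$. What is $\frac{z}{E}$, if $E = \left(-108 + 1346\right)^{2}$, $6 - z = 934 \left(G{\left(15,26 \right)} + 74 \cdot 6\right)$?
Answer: $- \frac{417495}{766322} \approx -0.5448$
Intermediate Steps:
$G{\left(K,b \right)} = 2 K^{2}$ ($G{\left(K,b \right)} = K 2 K = 2 K^{2}$)
$z = -834990$ ($z = 6 - 934 \left(2 \cdot 15^{2} + 74 \cdot 6\right) = 6 - 934 \left(2 \cdot 225 + 444\right) = 6 - 934 \left(450 + 444\right) = 6 - 934 \cdot 894 = 6 - 834996 = -834990$)
$E = 1532644$ ($E = 1238^{2} = 1532644$)
$\frac{z}{E} = - \frac{834990}{1532644} = \left(-834990\right) \frac{1}{1532644} = - \frac{417495}{766322}$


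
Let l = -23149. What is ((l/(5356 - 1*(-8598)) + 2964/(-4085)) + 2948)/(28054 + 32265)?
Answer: 8837170421/180963635090 ≈ 0.048834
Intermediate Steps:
((l/(5356 - 1*(-8598)) + 2964/(-4085)) + 2948)/(28054 + 32265) = ((-23149/(5356 - 1*(-8598)) + 2964/(-4085)) + 2948)/(28054 + 32265) = ((-23149/(5356 + 8598) + 2964*(-1/4085)) + 2948)/60319 = ((-23149/13954 - 156/215) + 2948)*(1/60319) = (-7153859/3000110 + 2948)*(1/60319) = (8837170421/3000110)*(1/60319) = 8837170421/180963635090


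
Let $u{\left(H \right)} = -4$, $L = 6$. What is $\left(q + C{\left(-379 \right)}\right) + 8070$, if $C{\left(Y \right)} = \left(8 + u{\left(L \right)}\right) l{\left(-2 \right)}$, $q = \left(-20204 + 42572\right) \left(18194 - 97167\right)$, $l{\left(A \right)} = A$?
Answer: $-1766460002$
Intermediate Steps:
$q = -1766468064$ ($q = 22368 \left(-78973\right) = -1766468064$)
$C{\left(Y \right)} = -8$ ($C{\left(Y \right)} = \left(8 - 4\right) \left(-2\right) = 4 \left(-2\right) = -8$)
$\left(q + C{\left(-379 \right)}\right) + 8070 = \left(-1766468064 - 8\right) + 8070 = -1766468072 + 8070 = -1766460002$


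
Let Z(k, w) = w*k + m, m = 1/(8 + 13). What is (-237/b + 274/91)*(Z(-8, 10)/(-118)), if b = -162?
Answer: 36912815/12176892 ≈ 3.0314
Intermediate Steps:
m = 1/21 ≈ 0.047619
Z(k, w) = 1/21 + k*w (Z(k, w) = w*k + 1/21 = k*w + 1/21 = 1/21 + k*w)
(-237/b + 274/91)*(Z(-8, 10)/(-118)) = (-237/(-162) + 274/91)*((1/21 - 8*10)/(-118)) = (-237*(-1/162) + 274*(1/91))*((1/21 - 80)*(-1/118)) = (79/54 + 274/91)*(-1679/21*(-1/118)) = (21985/4914)*(1679/2478) = 36912815/12176892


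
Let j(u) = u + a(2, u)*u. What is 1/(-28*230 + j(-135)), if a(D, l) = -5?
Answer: -1/5900 ≈ -0.00016949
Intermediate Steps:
j(u) = -4*u (j(u) = u - 5*u = -4*u)
1/(-28*230 + j(-135)) = 1/(-28*230 - 4*(-135)) = 1/(-6440 + 540) = 1/(-5900) = -1/5900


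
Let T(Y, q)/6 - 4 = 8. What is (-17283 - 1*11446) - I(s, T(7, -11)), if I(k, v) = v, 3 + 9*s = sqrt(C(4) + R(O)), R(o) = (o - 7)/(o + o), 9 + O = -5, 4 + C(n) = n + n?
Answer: -28801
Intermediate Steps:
C(n) = -4 + 2*n (C(n) = -4 + (n + n) = -4 + 2*n)
T(Y, q) = 72 (T(Y, q) = 24 + 6*8 = 24 + 48 = 72)
O = -14 (O = -9 - 5 = -14)
R(o) = (-7 + o)/(2*o) (R(o) = (-7 + o)/((2*o)) = (-7 + o)*(1/(2*o)) = (-7 + o)/(2*o))
s = -1/3 + sqrt(19)/18 (s = -1/3 + sqrt((-4 + 2*4) + (1/2)*(-7 - 14)/(-14))/9 = -1/3 + sqrt((-4 + 8) + (1/2)*(-1/14)*(-21))/9 = -1/3 + sqrt(4 + 3/4)/9 = -1/3 + sqrt(19/4)/9 = -1/3 + (sqrt(19)/2)/9 = -1/3 + sqrt(19)/18 ≈ -0.091172)
(-17283 - 1*11446) - I(s, T(7, -11)) = (-17283 - 1*11446) - 1*72 = (-17283 - 11446) - 72 = -28729 - 72 = -28801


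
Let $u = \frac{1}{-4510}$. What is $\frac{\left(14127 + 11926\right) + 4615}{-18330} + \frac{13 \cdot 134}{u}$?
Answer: $- \frac{72004104634}{9165} \approx -7.8564 \cdot 10^{6}$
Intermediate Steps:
$u = - \frac{1}{4510} \approx -0.00022173$
$\frac{\left(14127 + 11926\right) + 4615}{-18330} + \frac{13 \cdot 134}{u} = \frac{\left(14127 + 11926\right) + 4615}{-18330} + \frac{13 \cdot 134}{- \frac{1}{4510}} = \left(26053 + 4615\right) \left(- \frac{1}{18330}\right) + 1742 \left(-4510\right) = 30668 \left(- \frac{1}{18330}\right) - 7856420 = - \frac{15334}{9165} - 7856420 = - \frac{72004104634}{9165}$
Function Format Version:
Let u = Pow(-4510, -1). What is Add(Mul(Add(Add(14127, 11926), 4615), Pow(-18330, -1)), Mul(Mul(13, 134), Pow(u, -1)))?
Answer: Rational(-72004104634, 9165) ≈ -7.8564e+6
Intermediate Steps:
u = Rational(-1, 4510) ≈ -0.00022173
Add(Mul(Add(Add(14127, 11926), 4615), Pow(-18330, -1)), Mul(Mul(13, 134), Pow(u, -1))) = Add(Mul(Add(Add(14127, 11926), 4615), Pow(-18330, -1)), Mul(Mul(13, 134), Pow(Rational(-1, 4510), -1))) = Add(Mul(Add(26053, 4615), Rational(-1, 18330)), Mul(1742, -4510)) = Add(Mul(30668, Rational(-1, 18330)), -7856420) = Add(Rational(-15334, 9165), -7856420) = Rational(-72004104634, 9165)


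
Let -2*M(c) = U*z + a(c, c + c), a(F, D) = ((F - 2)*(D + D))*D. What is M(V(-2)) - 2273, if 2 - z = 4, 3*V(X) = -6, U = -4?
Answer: -2213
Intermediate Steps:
V(X) = -2 (V(X) = (⅓)*(-6) = -2)
z = -2 (z = 2 - 1*4 = 2 - 4 = -2)
a(F, D) = 2*D²*(-2 + F) (a(F, D) = ((-2 + F)*(2*D))*D = (2*D*(-2 + F))*D = 2*D²*(-2 + F))
M(c) = -4 - 4*c²*(-2 + c) (M(c) = -(-4*(-2) + 2*(c + c)²*(-2 + c))/2 = -(8 + 2*(2*c)²*(-2 + c))/2 = -(8 + 2*(4*c²)*(-2 + c))/2 = -(8 + 8*c²*(-2 + c))/2 = -4 - 4*c²*(-2 + c))
M(V(-2)) - 2273 = (-4 + 4*(-2)²*(2 - 1*(-2))) - 2273 = (-4 + 4*4*(2 + 2)) - 2273 = (-4 + 4*4*4) - 2273 = (-4 + 64) - 2273 = 60 - 2273 = -2213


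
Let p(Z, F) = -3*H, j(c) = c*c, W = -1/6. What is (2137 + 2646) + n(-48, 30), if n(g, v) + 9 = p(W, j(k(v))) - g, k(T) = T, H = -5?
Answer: 4837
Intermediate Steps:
W = -1/6 (W = -1*1/6 = -1/6 ≈ -0.16667)
j(c) = c**2
p(Z, F) = 15 (p(Z, F) = -3*(-5) = 15)
n(g, v) = 6 - g (n(g, v) = -9 + (15 - g) = 6 - g)
(2137 + 2646) + n(-48, 30) = (2137 + 2646) + (6 - 1*(-48)) = 4783 + (6 + 48) = 4783 + 54 = 4837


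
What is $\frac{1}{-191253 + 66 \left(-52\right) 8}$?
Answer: $- \frac{1}{218709} \approx -4.5723 \cdot 10^{-6}$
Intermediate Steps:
$\frac{1}{-191253 + 66 \left(-52\right) 8} = \frac{1}{-191253 - 27456} = \frac{1}{-218709} = - \frac{1}{218709}$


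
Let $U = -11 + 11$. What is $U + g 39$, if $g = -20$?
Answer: $-780$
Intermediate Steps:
$U = 0$
$U + g 39 = 0 - 780 = -780$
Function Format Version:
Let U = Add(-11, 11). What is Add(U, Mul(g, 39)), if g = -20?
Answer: -780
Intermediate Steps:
U = 0
Add(U, Mul(g, 39)) = Add(0, Mul(-20, 39)) = Add(0, -780) = -780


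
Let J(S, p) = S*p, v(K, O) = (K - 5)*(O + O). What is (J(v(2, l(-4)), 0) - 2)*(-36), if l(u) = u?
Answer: 72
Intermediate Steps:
v(K, O) = 2*O*(-5 + K) (v(K, O) = (-5 + K)*(2*O) = 2*O*(-5 + K))
(J(v(2, l(-4)), 0) - 2)*(-36) = ((2*(-4)*(-5 + 2))*0 - 2)*(-36) = ((2*(-4)*(-3))*0 - 2)*(-36) = (24*0 - 2)*(-36) = (0 - 2)*(-36) = -2*(-36) = 72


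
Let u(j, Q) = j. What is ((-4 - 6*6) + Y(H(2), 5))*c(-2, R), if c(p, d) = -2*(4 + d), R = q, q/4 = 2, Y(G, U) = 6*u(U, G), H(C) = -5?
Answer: 240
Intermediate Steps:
Y(G, U) = 6*U
q = 8 (q = 4*2 = 8)
R = 8
c(p, d) = -8 - 2*d
((-4 - 6*6) + Y(H(2), 5))*c(-2, R) = ((-4 - 6*6) + 6*5)*(-8 - 2*8) = ((-4 - 36) + 30)*(-8 - 16) = (-40 + 30)*(-24) = -10*(-24) = 240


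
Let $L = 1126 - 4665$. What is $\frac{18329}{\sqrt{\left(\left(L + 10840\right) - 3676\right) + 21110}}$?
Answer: $\frac{18329 \sqrt{24735}}{24735} \approx 116.54$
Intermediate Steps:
$L = -3539$ ($L = 1126 - 4665 = -3539$)
$\frac{18329}{\sqrt{\left(\left(L + 10840\right) - 3676\right) + 21110}} = \frac{18329}{\sqrt{\left(\left(-3539 + 10840\right) - 3676\right) + 21110}} = \frac{18329}{\sqrt{\left(7301 - 3676\right) + 21110}} = \frac{18329}{\sqrt{3625 + 21110}} = \frac{18329}{\sqrt{24735}} = 18329 \frac{\sqrt{24735}}{24735} = \frac{18329 \sqrt{24735}}{24735}$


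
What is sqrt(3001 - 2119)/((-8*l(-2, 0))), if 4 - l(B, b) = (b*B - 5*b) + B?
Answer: -7*sqrt(2)/16 ≈ -0.61872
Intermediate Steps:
l(B, b) = 4 - B + 5*b - B*b (l(B, b) = 4 - ((b*B - 5*b) + B) = 4 - ((B*b - 5*b) + B) = 4 - ((-5*b + B*b) + B) = 4 - (B - 5*b + B*b) = 4 + (-B + 5*b - B*b) = 4 - B + 5*b - B*b)
sqrt(3001 - 2119)/((-8*l(-2, 0))) = sqrt(3001 - 2119)/((-8*(4 - 1*(-2) + 5*0 - 1*(-2)*0))) = sqrt(882)/((-8*(4 + 2 + 0 + 0))) = (21*sqrt(2))/((-8*6)) = (21*sqrt(2))/(-48) = (21*sqrt(2))*(-1/48) = -7*sqrt(2)/16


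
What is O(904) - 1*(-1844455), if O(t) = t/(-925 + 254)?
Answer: 1237628401/671 ≈ 1.8445e+6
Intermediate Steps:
O(t) = -t/671 (O(t) = t/(-671) = t*(-1/671) = -t/671)
O(904) - 1*(-1844455) = -1/671*904 - 1*(-1844455) = -904/671 + 1844455 = 1237628401/671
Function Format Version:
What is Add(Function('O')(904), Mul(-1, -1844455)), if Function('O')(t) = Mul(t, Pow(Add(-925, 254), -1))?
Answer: Rational(1237628401, 671) ≈ 1.8445e+6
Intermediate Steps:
Function('O')(t) = Mul(Rational(-1, 671), t) (Function('O')(t) = Mul(t, Pow(-671, -1)) = Mul(t, Rational(-1, 671)) = Mul(Rational(-1, 671), t))
Add(Function('O')(904), Mul(-1, -1844455)) = Add(Mul(Rational(-1, 671), 904), Mul(-1, -1844455)) = Add(Rational(-904, 671), 1844455) = Rational(1237628401, 671)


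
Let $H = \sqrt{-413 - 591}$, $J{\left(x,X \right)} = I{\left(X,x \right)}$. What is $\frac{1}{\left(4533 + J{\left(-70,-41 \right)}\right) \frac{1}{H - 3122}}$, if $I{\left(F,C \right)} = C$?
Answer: $- \frac{3122}{4463} + \frac{2 i \sqrt{251}}{4463} \approx -0.69953 + 0.0070997 i$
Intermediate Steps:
$J{\left(x,X \right)} = x$
$H = 2 i \sqrt{251}$ ($H = \sqrt{-1004} = 2 i \sqrt{251} \approx 31.686 i$)
$\frac{1}{\left(4533 + J{\left(-70,-41 \right)}\right) \frac{1}{H - 3122}} = \frac{1}{\left(4533 - 70\right) \frac{1}{2 i \sqrt{251} - 3122}} = \frac{1}{4463 \frac{1}{-3122 + 2 i \sqrt{251}}} = - \frac{3122}{4463} + \frac{2 i \sqrt{251}}{4463}$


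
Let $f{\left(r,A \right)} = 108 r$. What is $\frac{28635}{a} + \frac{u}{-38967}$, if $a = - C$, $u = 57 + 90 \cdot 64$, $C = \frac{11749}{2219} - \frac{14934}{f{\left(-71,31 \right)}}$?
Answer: $- \frac{1054817817407137}{266772147557} \approx -3954.0$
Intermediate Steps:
$C = \frac{20538313}{2835882}$ ($C = \frac{11749}{2219} - \frac{14934}{108 \left(-71\right)} = 11749 \cdot \frac{1}{2219} - \frac{14934}{-7668} = \frac{11749}{2219} - - \frac{2489}{1278} = \frac{11749}{2219} + \frac{2489}{1278} = \frac{20538313}{2835882} \approx 7.2423$)
$u = 5817$ ($u = 57 + 5760 = 5817$)
$a = - \frac{20538313}{2835882}$ ($a = \left(-1\right) \frac{20538313}{2835882} = - \frac{20538313}{2835882} \approx -7.2423$)
$\frac{28635}{a} + \frac{u}{-38967} = \frac{28635}{- \frac{20538313}{2835882}} + \frac{5817}{-38967} = 28635 \left(- \frac{2835882}{20538313}\right) + 5817 \left(- \frac{1}{38967}\right) = - \frac{81205481070}{20538313} - \frac{1939}{12989} = - \frac{1054817817407137}{266772147557}$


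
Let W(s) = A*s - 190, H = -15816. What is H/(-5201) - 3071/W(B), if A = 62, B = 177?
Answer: 154587473/56087584 ≈ 2.7562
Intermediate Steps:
W(s) = -190 + 62*s (W(s) = 62*s - 190 = -190 + 62*s)
H/(-5201) - 3071/W(B) = -15816/(-5201) - 3071/(-190 + 62*177) = -15816*(-1/5201) - 3071/(-190 + 10974) = 15816/5201 - 3071/10784 = 154587473/56087584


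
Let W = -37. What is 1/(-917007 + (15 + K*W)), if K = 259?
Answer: -1/926575 ≈ -1.0792e-6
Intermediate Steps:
1/(-917007 + (15 + K*W)) = 1/(-917007 + (15 + 259*(-37))) = 1/(-917007 + (15 - 9583)) = 1/(-917007 - 9568) = 1/(-926575) = -1/926575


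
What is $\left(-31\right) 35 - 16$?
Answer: $-1101$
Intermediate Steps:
$\left(-31\right) 35 - 16 = -1085 - 16 = -1101$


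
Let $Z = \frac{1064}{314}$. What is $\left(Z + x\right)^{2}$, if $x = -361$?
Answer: $\frac{3152261025}{24649} \approx 1.2789 \cdot 10^{5}$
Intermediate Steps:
$Z = \frac{532}{157}$ ($Z = 1064 \cdot \frac{1}{314} = \frac{532}{157} \approx 3.3885$)
$\left(Z + x\right)^{2} = \left(\frac{532}{157} - 361\right)^{2} = \left(- \frac{56145}{157}\right)^{2} = \frac{3152261025}{24649}$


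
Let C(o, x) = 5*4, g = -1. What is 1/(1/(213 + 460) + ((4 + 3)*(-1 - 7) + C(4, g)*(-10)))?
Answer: -673/172287 ≈ -0.0039063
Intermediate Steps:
C(o, x) = 20
1/(1/(213 + 460) + ((4 + 3)*(-1 - 7) + C(4, g)*(-10))) = 1/(1/(213 + 460) + ((4 + 3)*(-1 - 7) + 20*(-10))) = 1/(1/673 + (7*(-8) - 200)) = 1/(1/673 + (-56 - 200)) = 1/(1/673 - 256) = 1/(-172287/673) = -673/172287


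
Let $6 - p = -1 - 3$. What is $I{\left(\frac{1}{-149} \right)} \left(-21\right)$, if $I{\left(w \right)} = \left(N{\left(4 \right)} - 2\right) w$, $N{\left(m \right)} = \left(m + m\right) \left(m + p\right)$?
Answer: $\frac{2310}{149} \approx 15.503$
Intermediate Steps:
$p = 10$ ($p = 6 - \left(-1 - 3\right) = 6 - -4 = 6 + 4 = 10$)
$N{\left(m \right)} = 2 m \left(10 + m\right)$ ($N{\left(m \right)} = \left(m + m\right) \left(m + 10\right) = 2 m \left(10 + m\right)$)
$I{\left(w \right)} = 110 w$ ($I{\left(w \right)} = \left(2 \cdot 4 \left(10 + 4\right) - 2\right) w = \left(2 \cdot 4 \cdot 14 - 2\right) w = \left(112 - 2\right) w = 110 w$)
$I{\left(\frac{1}{-149} \right)} \left(-21\right) = \frac{110}{-149} \left(-21\right) = 110 \left(- \frac{1}{149}\right) \left(-21\right) = \left(- \frac{110}{149}\right) \left(-21\right) = \frac{2310}{149}$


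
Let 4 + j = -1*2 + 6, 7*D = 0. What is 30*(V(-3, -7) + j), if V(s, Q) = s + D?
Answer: -90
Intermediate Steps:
D = 0 (D = (⅐)*0 = 0)
V(s, Q) = s (V(s, Q) = s + 0 = s)
j = 0 (j = -4 + (-1*2 + 6) = -4 + (-2 + 6) = -4 + 4 = 0)
30*(V(-3, -7) + j) = 30*(-3 + 0) = 30*(-3) = -90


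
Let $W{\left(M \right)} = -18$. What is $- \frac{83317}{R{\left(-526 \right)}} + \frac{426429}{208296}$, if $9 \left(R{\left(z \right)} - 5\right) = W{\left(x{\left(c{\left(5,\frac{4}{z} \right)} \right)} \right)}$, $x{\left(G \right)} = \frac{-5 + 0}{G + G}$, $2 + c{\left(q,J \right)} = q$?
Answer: $- \frac{1928146505}{69432} \approx -27770.0$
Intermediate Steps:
$c{\left(q,J \right)} = -2 + q$
$x{\left(G \right)} = - \frac{5}{2 G}$
$R{\left(z \right)} = 3$ ($R{\left(z \right)} = 5 + \frac{1}{9} \left(-18\right) = 5 - 2 = 3$)
$- \frac{83317}{R{\left(-526 \right)}} + \frac{426429}{208296} = - \frac{83317}{3} + \frac{426429}{208296} = \left(-83317\right) \frac{1}{3} + 426429 \cdot \frac{1}{208296} = - \frac{83317}{3} + \frac{47381}{23144} = - \frac{1928146505}{69432}$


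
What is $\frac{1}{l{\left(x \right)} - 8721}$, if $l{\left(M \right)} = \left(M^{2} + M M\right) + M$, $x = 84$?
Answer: $\frac{1}{5475} \approx 0.00018265$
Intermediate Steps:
$l{\left(M \right)} = M + 2 M^{2}$ ($l{\left(M \right)} = \left(M^{2} + M^{2}\right) + M = 2 M^{2} + M = M + 2 M^{2}$)
$\frac{1}{l{\left(x \right)} - 8721} = \frac{1}{84 \left(1 + 2 \cdot 84\right) - 8721} = \frac{1}{84 \left(1 + 168\right) - 8721} = \frac{1}{84 \cdot 169 - 8721} = \frac{1}{14196 - 8721} = \frac{1}{5475}$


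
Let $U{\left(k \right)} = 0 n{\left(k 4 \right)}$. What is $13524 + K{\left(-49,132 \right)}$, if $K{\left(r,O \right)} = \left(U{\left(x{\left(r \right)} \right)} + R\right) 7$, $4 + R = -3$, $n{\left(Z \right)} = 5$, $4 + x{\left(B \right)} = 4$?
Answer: $13475$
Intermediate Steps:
$x{\left(B \right)} = 0$ ($x{\left(B \right)} = -4 + 4 = 0$)
$R = -7$ ($R = -4 - 3 = -7$)
$U{\left(k \right)} = 0$ ($U{\left(k \right)} = 0 \cdot 5 = 0$)
$K{\left(r,O \right)} = -49$ ($K{\left(r,O \right)} = \left(0 - 7\right) 7 = \left(-7\right) 7 = -49$)
$13524 + K{\left(-49,132 \right)} = 13524 - 49 = 13475$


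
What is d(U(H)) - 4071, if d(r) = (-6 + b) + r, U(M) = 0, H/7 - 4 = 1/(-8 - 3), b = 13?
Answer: -4064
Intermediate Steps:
H = 301/11 (H = 28 + 7/(-8 - 3) = 28 + 7/(-11) = 28 + 7*(-1/11) = 28 - 7/11 = 301/11 ≈ 27.364)
d(r) = 7 + r (d(r) = (-6 + 13) + r = 7 + r)
d(U(H)) - 4071 = (7 + 0) - 4071 = 7 - 4071 = -4064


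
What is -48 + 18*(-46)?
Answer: -876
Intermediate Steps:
-48 + 18*(-46) = -48 - 828 = -876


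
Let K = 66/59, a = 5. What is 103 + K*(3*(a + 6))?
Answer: 8255/59 ≈ 139.92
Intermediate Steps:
K = 66/59 (K = 66*(1/59) = 66/59 ≈ 1.1186)
103 + K*(3*(a + 6)) = 103 + 66*(3*(5 + 6))/59 = 103 + 66*(3*11)/59 = 103 + (66/59)*33 = 103 + 2178/59 = 8255/59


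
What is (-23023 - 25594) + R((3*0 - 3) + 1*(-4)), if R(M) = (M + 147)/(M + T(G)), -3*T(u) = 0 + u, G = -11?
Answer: -48659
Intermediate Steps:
T(u) = -u/3 (T(u) = -(0 + u)/3 = -u/3)
R(M) = (147 + M)/(11/3 + M) (R(M) = (M + 147)/(M - ⅓*(-11)) = (147 + M)/(M + 11/3) = (147 + M)/(11/3 + M))
(-23023 - 25594) + R((3*0 - 3) + 1*(-4)) = (-23023 - 25594) + 3*(147 + ((3*0 - 3) + 1*(-4)))/(11 + 3*((3*0 - 3) + 1*(-4))) = -48617 + 3*(147 + ((0 - 3) - 4))/(11 + 3*((0 - 3) - 4)) = -48617 + 3*(147 + (-3 - 4))/(11 + 3*(-3 - 4)) = -48617 + 3*(147 - 7)/(11 + 3*(-7)) = -48617 + 3*140/(11 - 21) = -48617 + 3*140/(-10) = -48617 + 3*(-⅒)*140 = -48617 - 42 = -48659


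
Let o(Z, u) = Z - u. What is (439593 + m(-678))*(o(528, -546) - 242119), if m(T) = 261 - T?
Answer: -106188035940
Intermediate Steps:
(439593 + m(-678))*(o(528, -546) - 242119) = (439593 + (261 - 1*(-678)))*((528 - 1*(-546)) - 242119) = (439593 + (261 + 678))*((528 + 546) - 242119) = (439593 + 939)*(1074 - 242119) = 440532*(-241045) = -106188035940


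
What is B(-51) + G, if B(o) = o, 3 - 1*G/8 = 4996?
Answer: -39995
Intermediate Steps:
G = -39944 (G = 24 - 8*4996 = 24 - 39968 = -39944)
B(-51) + G = -51 - 39944 = -39995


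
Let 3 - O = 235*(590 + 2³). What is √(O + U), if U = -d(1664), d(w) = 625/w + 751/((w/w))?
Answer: I*√6112267642/208 ≈ 375.87*I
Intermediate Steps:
d(w) = 751 + 625/w (d(w) = 625/w + 751/1 = 625/w + 751*1 = 625/w + 751 = 751 + 625/w)
U = -1250289/1664 (U = -(751 + 625/1664) = -1*1250289/1664 = -1250289/1664 ≈ -751.38)
O = -140527 (O = 3 - 235*(590 + 2³) = 3 - 235*(590 + 8) = 3 - 235*598 = 3 - 1*140530 = 3 - 140530 = -140527)
√(O + U) = √(-140527 - 1250289/1664) = √(-235087217/1664) = I*√6112267642/208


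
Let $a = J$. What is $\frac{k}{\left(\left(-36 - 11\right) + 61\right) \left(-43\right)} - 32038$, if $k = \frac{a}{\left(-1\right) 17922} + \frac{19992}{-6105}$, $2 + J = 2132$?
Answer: $- \frac{117236123047627}{3659284090} \approx -32038.0$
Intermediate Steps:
$J = 2130$ ($J = -2 + 2132 = 2130$)
$a = 2130$
$k = - \frac{20627793}{6078545}$ ($k = \frac{2130}{\left(-1\right) 17922} + \frac{19992}{-6105} = \frac{2130}{-17922} + 19992 \left(- \frac{1}{6105}\right) = 2130 \left(- \frac{1}{17922}\right) - \frac{6664}{2035} = - \frac{355}{2987} - \frac{6664}{2035} = - \frac{20627793}{6078545} \approx -3.3935$)
$\frac{k}{\left(\left(-36 - 11\right) + 61\right) \left(-43\right)} - 32038 = - \frac{20627793}{6078545 \left(\left(-36 - 11\right) + 61\right) \left(-43\right)} - 32038 = - \frac{20627793}{6078545 \left(-47 + 61\right) \left(-43\right)} - 32038 = - \frac{20627793}{6078545 \cdot 14 \left(-43\right)} - 32038 = - \frac{20627793}{6078545 \left(-602\right)} - 32038 = \left(- \frac{20627793}{6078545}\right) \left(- \frac{1}{602}\right) - 32038 = \frac{20627793}{3659284090} - 32038 = - \frac{117236123047627}{3659284090}$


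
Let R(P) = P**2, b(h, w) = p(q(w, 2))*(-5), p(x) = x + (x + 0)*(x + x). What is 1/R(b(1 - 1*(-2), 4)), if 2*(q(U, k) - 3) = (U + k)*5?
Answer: 1/11088900 ≈ 9.0180e-8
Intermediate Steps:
q(U, k) = 3 + 5*U/2 + 5*k/2 (q(U, k) = 3 + ((U + k)*5)/2 = 3 + (5*U + 5*k)/2 = 3 + (5*U/2 + 5*k/2) = 3 + 5*U/2 + 5*k/2)
p(x) = x + 2*x**2 (p(x) = x + x*(2*x) = x + 2*x**2)
b(h, w) = -5*(8 + 5*w/2)*(17 + 5*w) (b(h, w) = ((3 + 5*w/2 + (5/2)*2)*(1 + 2*(3 + 5*w/2 + (5/2)*2)))*(-5) = ((3 + 5*w/2 + 5)*(1 + 2*(3 + 5*w/2 + 5)))*(-5) = ((8 + 5*w/2)*(1 + 2*(8 + 5*w/2)))*(-5) = ((8 + 5*w/2)*(1 + (16 + 5*w)))*(-5) = ((8 + 5*w/2)*(17 + 5*w))*(-5) = -5*(8 + 5*w/2)*(17 + 5*w))
1/R(b(1 - 1*(-2), 4)) = 1/((-680 - 825/2*4 - 125/2*4**2)**2) = 1/((-680 - 1650 - 125/2*16)**2) = 1/((-680 - 1650 - 1000)**2) = 1/((-3330)**2) = 1/11088900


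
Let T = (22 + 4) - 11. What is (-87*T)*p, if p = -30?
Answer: 39150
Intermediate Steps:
T = 15 (T = 26 - 11 = 15)
(-87*T)*p = -87*15*(-30) = -1305*(-30) = 39150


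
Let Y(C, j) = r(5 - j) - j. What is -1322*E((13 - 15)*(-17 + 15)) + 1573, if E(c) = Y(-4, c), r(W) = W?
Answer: 5539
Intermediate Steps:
Y(C, j) = 5 - 2*j (Y(C, j) = (5 - j) - j = 5 - 2*j)
E(c) = 5 - 2*c
-1322*E((13 - 15)*(-17 + 15)) + 1573 = -1322*(5 - 2*(13 - 15)*(-17 + 15)) + 1573 = -1322*(5 - (-4)*(-2)) + 1573 = -1322*(5 - 2*4) + 1573 = -1322*(5 - 8) + 1573 = -1322*(-3) + 1573 = 3966 + 1573 = 5539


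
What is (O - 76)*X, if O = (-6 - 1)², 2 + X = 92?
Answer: -2430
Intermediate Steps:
X = 90 (X = -2 + 92 = 90)
O = 49 (O = (-7)² = 49)
(O - 76)*X = (49 - 76)*90 = -27*90 = -2430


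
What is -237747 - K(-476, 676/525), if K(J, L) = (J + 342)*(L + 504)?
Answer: -89270191/525 ≈ -1.7004e+5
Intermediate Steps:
K(J, L) = (342 + J)*(504 + L)
-237747 - K(-476, 676/525) = -237747 - (172368 + 342*(676/525) + 504*(-476) - 321776/525) = -237747 - (172368 + 342*(676*(1/525)) - 239904 - 321776/525) = -237747 - (172368 + 342*(676/525) - 239904 - 476*676/525) = -237747 - (172368 + 77064/175 - 239904 - 45968/75) = -237747 - 1*(-35546984/525) = -237747 + 35546984/525 = -89270191/525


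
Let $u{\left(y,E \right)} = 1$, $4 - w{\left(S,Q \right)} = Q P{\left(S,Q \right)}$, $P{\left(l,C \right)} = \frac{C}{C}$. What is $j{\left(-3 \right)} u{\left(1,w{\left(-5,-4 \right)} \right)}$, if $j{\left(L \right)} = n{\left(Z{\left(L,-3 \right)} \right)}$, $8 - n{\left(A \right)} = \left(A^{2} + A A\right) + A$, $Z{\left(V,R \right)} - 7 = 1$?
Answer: $-128$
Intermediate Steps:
$P{\left(l,C \right)} = 1$
$Z{\left(V,R \right)} = 8$ ($Z{\left(V,R \right)} = 7 + 1 = 8$)
$w{\left(S,Q \right)} = 4 - Q$ ($w{\left(S,Q \right)} = 4 - Q 1 = 4 - Q$)
$n{\left(A \right)} = 8 - A - 2 A^{2}$ ($n{\left(A \right)} = 8 - \left(\left(A^{2} + A A\right) + A\right) = 8 - \left(\left(A^{2} + A^{2}\right) + A\right) = 8 - \left(2 A^{2} + A\right) = 8 - \left(A + 2 A^{2}\right) = 8 - A - 2 A^{2}$)
$j{\left(L \right)} = -128$ ($j{\left(L \right)} = 8 - 8 - 2 \cdot 8^{2} = 8 - 8 - 128 = -128$)
$j{\left(-3 \right)} u{\left(1,w{\left(-5,-4 \right)} \right)} = \left(-128\right) 1 = -128$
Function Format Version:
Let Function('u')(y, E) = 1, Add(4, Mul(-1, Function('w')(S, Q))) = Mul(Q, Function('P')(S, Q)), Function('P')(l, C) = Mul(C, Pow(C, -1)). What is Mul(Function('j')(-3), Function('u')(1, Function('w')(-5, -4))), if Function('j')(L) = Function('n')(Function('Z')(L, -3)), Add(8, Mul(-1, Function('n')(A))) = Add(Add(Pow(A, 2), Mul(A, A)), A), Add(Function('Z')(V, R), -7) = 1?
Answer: -128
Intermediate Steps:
Function('P')(l, C) = 1
Function('Z')(V, R) = 8 (Function('Z')(V, R) = Add(7, 1) = 8)
Function('w')(S, Q) = Add(4, Mul(-1, Q)) (Function('w')(S, Q) = Add(4, Mul(-1, Mul(Q, 1))) = Add(4, Mul(-1, Q)))
Function('n')(A) = Add(8, Mul(-1, A), Mul(-2, Pow(A, 2))) (Function('n')(A) = Add(8, Mul(-1, Add(Add(Pow(A, 2), Mul(A, A)), A))) = Add(8, Mul(-1, Add(Add(Pow(A, 2), Pow(A, 2)), A))) = Add(8, Mul(-1, Add(Mul(2, Pow(A, 2)), A))) = Add(8, Mul(-1, Add(A, Mul(2, Pow(A, 2))))) = Add(8, Add(Mul(-1, A), Mul(-2, Pow(A, 2)))) = Add(8, Mul(-1, A), Mul(-2, Pow(A, 2))))
Function('j')(L) = -128 (Function('j')(L) = Add(8, Mul(-1, 8), Mul(-2, Pow(8, 2))) = Add(8, -8, Mul(-2, 64)) = Add(8, -8, -128) = -128)
Mul(Function('j')(-3), Function('u')(1, Function('w')(-5, -4))) = Mul(-128, 1) = -128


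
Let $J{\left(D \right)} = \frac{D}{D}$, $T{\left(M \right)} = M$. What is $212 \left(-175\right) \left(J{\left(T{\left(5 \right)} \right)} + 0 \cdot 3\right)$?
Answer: $-37100$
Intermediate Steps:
$J{\left(D \right)} = 1$
$212 \left(-175\right) \left(J{\left(T{\left(5 \right)} \right)} + 0 \cdot 3\right) = 212 \left(-175\right) \left(1 + 0 \cdot 3\right) = - 37100 \left(1 + 0\right) = \left(-37100\right) 1 = -37100$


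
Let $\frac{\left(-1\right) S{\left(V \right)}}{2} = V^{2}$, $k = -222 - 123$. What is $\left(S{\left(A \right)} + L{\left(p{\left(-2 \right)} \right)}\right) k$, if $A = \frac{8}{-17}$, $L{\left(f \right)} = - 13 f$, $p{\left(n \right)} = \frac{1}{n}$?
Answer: $- \frac{1207845}{578} \approx -2089.7$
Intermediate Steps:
$k = -345$ ($k = -222 - 123 = -345$)
$A = - \frac{8}{17}$ ($A = 8 \left(- \frac{1}{17}\right) = - \frac{8}{17} \approx -0.47059$)
$S{\left(V \right)} = - 2 V^{2}$
$\left(S{\left(A \right)} + L{\left(p{\left(-2 \right)} \right)}\right) k = \left(- 2 \left(- \frac{8}{17}\right)^{2} - \frac{13}{-2}\right) \left(-345\right) = \left(\left(-2\right) \frac{64}{289} - - \frac{13}{2}\right) \left(-345\right) = \left(- \frac{128}{289} + \frac{13}{2}\right) \left(-345\right) = \frac{3501}{578} \left(-345\right) = - \frac{1207845}{578}$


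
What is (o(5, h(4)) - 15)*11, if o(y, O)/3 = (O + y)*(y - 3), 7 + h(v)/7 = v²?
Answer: 4323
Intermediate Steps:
h(v) = -49 + 7*v²
o(y, O) = 3*(-3 + y)*(O + y) (o(y, O) = 3*((O + y)*(y - 3)) = 3*((O + y)*(-3 + y)) = 3*((-3 + y)*(O + y)) = 3*(-3 + y)*(O + y))
(o(5, h(4)) - 15)*11 = ((-9*(-49 + 7*4²) - 9*5 + 3*5² + 3*(-49 + 7*4²)*5) - 15)*11 = ((-9*(-49 + 7*16) - 45 + 3*25 + 3*(-49 + 7*16)*5) - 15)*11 = ((-9*(-49 + 112) - 45 + 75 + 3*(-49 + 112)*5) - 15)*11 = ((-9*63 - 45 + 75 + 3*63*5) - 15)*11 = ((-567 - 45 + 75 + 945) - 15)*11 = (408 - 15)*11 = 393*11 = 4323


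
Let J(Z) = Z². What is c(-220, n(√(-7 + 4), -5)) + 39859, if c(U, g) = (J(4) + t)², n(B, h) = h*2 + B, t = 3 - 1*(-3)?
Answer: 40343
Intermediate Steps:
t = 6 (t = 3 + 3 = 6)
n(B, h) = B + 2*h (n(B, h) = 2*h + B = B + 2*h)
c(U, g) = 484 (c(U, g) = (4² + 6)² = (16 + 6)² = 22² = 484)
c(-220, n(√(-7 + 4), -5)) + 39859 = 484 + 39859 = 40343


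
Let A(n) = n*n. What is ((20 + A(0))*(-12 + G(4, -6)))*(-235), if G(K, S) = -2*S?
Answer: 0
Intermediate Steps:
A(n) = n²
((20 + A(0))*(-12 + G(4, -6)))*(-235) = ((20 + 0²)*(-12 - 2*(-6)))*(-235) = ((20 + 0)*(-12 + 12))*(-235) = (20*0)*(-235) = 0*(-235) = 0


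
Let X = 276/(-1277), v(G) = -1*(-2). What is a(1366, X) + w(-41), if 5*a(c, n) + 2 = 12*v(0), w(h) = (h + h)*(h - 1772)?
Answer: 743352/5 ≈ 1.4867e+5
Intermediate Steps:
v(G) = 2
X = -276/1277 (X = 276*(-1/1277) = -276/1277 ≈ -0.21613)
w(h) = 2*h*(-1772 + h) (w(h) = (2*h)*(-1772 + h) = 2*h*(-1772 + h))
a(c, n) = 22/5 (a(c, n) = -⅖ + (12*2)/5 = -⅖ + (⅕)*24 = -⅖ + 24/5 = 22/5)
a(1366, X) + w(-41) = 22/5 + 2*(-41)*(-1772 - 41) = 22/5 + 2*(-41)*(-1813) = 22/5 + 148666 = 743352/5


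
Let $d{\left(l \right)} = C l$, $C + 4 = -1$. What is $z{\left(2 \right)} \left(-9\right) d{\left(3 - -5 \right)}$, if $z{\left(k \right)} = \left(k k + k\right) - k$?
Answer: $1440$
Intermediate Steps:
$C = -5$ ($C = -4 - 1 = -5$)
$z{\left(k \right)} = k^{2}$ ($z{\left(k \right)} = \left(k^{2} + k\right) - k = \left(k + k^{2}\right) - k = k^{2}$)
$d{\left(l \right)} = - 5 l$
$z{\left(2 \right)} \left(-9\right) d{\left(3 - -5 \right)} = 2^{2} \left(-9\right) \left(- 5 \left(3 - -5\right)\right) = 4 \left(-9\right) \left(- 5 \left(3 + 5\right)\right) = - 36 \left(\left(-5\right) 8\right) = \left(-36\right) \left(-40\right) = 1440$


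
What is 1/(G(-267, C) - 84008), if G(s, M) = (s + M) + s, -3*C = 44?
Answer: -3/253670 ≈ -1.1826e-5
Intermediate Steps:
C = -44/3 (C = -⅓*44 = -44/3 ≈ -14.667)
G(s, M) = M + 2*s (G(s, M) = (M + s) + s = M + 2*s)
1/(G(-267, C) - 84008) = 1/((-44/3 + 2*(-267)) - 84008) = 1/((-44/3 - 534) - 84008) = 1/(-1646/3 - 84008) = 1/(-253670/3) = -3/253670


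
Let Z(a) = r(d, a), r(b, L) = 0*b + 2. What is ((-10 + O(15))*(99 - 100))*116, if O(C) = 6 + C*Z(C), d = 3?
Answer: -3016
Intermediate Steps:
r(b, L) = 2 (r(b, L) = 0 + 2 = 2)
Z(a) = 2
O(C) = 6 + 2*C (O(C) = 6 + C*2 = 6 + 2*C)
((-10 + O(15))*(99 - 100))*116 = ((-10 + (6 + 2*15))*(99 - 100))*116 = ((-10 + (6 + 30))*(-1))*116 = ((-10 + 36)*(-1))*116 = (26*(-1))*116 = -26*116 = -3016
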